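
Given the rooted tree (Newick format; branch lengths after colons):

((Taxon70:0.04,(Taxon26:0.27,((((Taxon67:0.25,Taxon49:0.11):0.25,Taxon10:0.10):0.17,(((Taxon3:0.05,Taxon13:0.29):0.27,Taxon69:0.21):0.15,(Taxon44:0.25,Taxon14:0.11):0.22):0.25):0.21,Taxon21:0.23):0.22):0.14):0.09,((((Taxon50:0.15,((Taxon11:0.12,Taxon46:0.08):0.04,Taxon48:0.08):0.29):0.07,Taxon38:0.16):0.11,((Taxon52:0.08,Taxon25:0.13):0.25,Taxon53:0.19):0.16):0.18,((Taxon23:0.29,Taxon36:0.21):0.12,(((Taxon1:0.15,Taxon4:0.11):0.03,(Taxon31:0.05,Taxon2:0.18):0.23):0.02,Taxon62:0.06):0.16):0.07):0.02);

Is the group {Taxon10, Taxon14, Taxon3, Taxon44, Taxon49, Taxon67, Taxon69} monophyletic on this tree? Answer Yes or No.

The MRCA of the listed taxa subtends (((Taxon67,Taxon49),Taxon10),(((Taxon3,Taxon13),Taxon69),(Taxon44,Taxon14))).
That clade also contains Taxon13, which is not in the proposed group, so the group is not monophyletic.

No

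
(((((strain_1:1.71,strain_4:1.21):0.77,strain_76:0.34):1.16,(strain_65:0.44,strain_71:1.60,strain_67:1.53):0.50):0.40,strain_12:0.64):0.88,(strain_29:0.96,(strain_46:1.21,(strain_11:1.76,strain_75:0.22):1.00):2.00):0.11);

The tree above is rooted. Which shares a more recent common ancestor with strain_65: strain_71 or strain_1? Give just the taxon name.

strain_71

The MRCA of strain_65 and strain_71 subtends (strain_65,strain_71,strain_67) (3 taxa).
The MRCA of strain_65 and strain_1 subtends (((strain_1,strain_4),strain_76),(strain_65,strain_71,strain_67)) (6 taxa).
The first is nested inside the second, so strain_65 shares a more recent common ancestor with strain_71.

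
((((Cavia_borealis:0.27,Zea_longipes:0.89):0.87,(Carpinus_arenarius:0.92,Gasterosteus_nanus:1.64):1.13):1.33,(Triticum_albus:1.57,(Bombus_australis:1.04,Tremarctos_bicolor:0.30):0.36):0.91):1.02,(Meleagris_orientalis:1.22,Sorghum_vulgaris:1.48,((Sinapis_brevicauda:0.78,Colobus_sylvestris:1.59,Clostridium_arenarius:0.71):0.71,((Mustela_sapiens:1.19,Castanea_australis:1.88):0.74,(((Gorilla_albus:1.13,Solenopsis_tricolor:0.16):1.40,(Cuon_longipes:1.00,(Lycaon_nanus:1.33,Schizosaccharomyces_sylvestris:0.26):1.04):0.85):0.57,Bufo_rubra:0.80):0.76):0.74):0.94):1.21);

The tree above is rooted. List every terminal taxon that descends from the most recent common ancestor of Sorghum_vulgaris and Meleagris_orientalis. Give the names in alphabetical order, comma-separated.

Bufo_rubra, Castanea_australis, Clostridium_arenarius, Colobus_sylvestris, Cuon_longipes, Gorilla_albus, Lycaon_nanus, Meleagris_orientalis, Mustela_sapiens, Schizosaccharomyces_sylvestris, Sinapis_brevicauda, Solenopsis_tricolor, Sorghum_vulgaris

Tracing Sorghum_vulgaris: it sits inside (Meleagris_orientalis,Sorghum_vulgaris,((Sinapis_brevicauda,Colobus_sylvestris,Clostridium_arenarius),((Mustela_sapiens,Castanea_australis),(((Gorilla_albus,Solenopsis_tricolor),(Cuon_longipes,(Lycaon_nanus,Schizosaccharomyces_sylvestris))),Bufo_rubra)))).
Tracing Meleagris_orientalis: it sits inside (Meleagris_orientalis,Sorghum_vulgaris,((Sinapis_brevicauda,Colobus_sylvestris,Clostridium_arenarius),((Mustela_sapiens,Castanea_australis),(((Gorilla_albus,Solenopsis_tricolor),(Cuon_longipes,(Lycaon_nanus,Schizosaccharomyces_sylvestris))),Bufo_rubra)))).
The smallest clade enclosing both is (Meleagris_orientalis,Sorghum_vulgaris,((Sinapis_brevicauda,Colobus_sylvestris,Clostridium_arenarius),((Mustela_sapiens,Castanea_australis),(((Gorilla_albus,Solenopsis_tricolor),(Cuon_longipes,(Lycaon_nanus,Schizosaccharomyces_sylvestris))),Bufo_rubra)))); the answer is its 13 terminal taxa in alphabetical order.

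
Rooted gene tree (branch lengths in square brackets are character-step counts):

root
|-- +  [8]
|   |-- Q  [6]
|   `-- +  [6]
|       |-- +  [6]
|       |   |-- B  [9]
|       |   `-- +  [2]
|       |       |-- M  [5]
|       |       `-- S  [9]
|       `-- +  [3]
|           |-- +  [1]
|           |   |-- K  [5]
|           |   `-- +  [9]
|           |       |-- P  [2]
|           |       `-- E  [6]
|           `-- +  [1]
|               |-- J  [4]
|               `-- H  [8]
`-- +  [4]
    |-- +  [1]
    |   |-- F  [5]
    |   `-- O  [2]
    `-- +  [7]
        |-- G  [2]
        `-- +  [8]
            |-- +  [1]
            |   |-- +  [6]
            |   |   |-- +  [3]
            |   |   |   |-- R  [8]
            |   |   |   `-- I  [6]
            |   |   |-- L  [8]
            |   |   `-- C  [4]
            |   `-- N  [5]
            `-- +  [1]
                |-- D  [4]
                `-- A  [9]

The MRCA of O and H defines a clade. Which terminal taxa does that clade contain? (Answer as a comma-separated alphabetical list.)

Tracing O: it sits inside (F,O).
Tracing H: it sits inside (J,H).
The smallest clade enclosing both is the whole tree (their MRCA is the root), so the answer is all 19 tips in alphabetical order.

A, B, C, D, E, F, G, H, I, J, K, L, M, N, O, P, Q, R, S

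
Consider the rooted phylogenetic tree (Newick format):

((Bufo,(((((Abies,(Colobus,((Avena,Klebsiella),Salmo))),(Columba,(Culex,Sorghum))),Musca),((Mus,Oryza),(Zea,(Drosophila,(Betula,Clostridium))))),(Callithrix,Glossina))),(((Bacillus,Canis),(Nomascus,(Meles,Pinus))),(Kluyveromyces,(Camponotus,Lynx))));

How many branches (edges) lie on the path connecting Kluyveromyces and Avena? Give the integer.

13

The MRCA of Kluyveromyces and Avena is the root of the tree.
From Kluyveromyces up to that node: 3 branches. From Avena up to the same node: 10 branches. Total: 3 + 10 = 13.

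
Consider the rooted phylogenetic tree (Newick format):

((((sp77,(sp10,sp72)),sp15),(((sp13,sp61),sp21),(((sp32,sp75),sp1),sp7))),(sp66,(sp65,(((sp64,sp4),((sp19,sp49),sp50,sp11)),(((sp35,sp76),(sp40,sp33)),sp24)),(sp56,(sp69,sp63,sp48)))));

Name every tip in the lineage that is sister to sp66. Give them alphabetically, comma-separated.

sp11, sp19, sp24, sp33, sp35, sp4, sp40, sp48, sp49, sp50, sp56, sp63, sp64, sp65, sp69, sp76

sp66 attaches to the tree at the node subtending (sp66,(sp65,(((sp64,sp4),((sp19,sp49),sp50,sp11)),(((sp35,sp76),(sp40,sp33)),sp24)),(sp56,(sp69,sp63,sp48)))).
The other lineage descending from that same node — the sister group — is (sp65,(((sp64,sp4),((sp19,sp49),sp50,sp11)),(((sp35,sp76),(sp40,sp33)),sp24)),(sp56,(sp69,sp63,sp48))); its 16 tips in alphabetical order are the answer.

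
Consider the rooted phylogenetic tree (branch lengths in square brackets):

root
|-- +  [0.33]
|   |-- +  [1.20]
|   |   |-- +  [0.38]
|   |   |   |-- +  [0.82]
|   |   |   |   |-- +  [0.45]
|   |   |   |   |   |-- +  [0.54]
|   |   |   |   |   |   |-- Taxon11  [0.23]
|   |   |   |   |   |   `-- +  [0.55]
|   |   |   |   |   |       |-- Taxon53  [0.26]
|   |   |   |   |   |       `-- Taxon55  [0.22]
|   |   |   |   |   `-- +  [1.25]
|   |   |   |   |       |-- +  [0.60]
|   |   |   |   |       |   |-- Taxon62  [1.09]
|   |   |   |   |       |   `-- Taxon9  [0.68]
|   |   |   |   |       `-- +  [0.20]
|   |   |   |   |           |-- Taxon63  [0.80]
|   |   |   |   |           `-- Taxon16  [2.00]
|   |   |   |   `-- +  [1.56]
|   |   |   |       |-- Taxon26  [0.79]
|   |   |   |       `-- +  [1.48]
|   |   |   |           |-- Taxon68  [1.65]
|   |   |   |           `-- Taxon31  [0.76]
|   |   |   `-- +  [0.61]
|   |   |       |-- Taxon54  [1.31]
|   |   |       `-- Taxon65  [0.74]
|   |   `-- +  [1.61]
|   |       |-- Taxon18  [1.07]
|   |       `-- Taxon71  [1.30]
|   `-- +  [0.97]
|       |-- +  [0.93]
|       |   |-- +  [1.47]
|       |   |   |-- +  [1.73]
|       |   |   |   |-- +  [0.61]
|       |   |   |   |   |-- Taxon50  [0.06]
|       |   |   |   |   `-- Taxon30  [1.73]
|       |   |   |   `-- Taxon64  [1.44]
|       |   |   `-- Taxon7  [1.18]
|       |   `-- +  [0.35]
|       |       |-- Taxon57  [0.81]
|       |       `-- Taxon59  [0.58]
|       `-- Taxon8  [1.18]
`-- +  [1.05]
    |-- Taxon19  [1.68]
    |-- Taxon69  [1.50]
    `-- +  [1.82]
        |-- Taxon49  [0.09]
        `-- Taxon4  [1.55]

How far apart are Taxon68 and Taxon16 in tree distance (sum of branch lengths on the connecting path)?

The path runs Taxon68 → … → MRCA → … → Taxon16; the MRCA is the node subtending (((Taxon11,(Taxon53,Taxon55)),((Taxon62,Taxon9),(Taxon63,Taxon16))),(Taxon26,(Taxon68,Taxon31))).
Branch lengths along that path: 1.65 + 1.48 + 1.56 + 0.45 + 1.25 + 0.20 + 2.00 = 8.59.

8.59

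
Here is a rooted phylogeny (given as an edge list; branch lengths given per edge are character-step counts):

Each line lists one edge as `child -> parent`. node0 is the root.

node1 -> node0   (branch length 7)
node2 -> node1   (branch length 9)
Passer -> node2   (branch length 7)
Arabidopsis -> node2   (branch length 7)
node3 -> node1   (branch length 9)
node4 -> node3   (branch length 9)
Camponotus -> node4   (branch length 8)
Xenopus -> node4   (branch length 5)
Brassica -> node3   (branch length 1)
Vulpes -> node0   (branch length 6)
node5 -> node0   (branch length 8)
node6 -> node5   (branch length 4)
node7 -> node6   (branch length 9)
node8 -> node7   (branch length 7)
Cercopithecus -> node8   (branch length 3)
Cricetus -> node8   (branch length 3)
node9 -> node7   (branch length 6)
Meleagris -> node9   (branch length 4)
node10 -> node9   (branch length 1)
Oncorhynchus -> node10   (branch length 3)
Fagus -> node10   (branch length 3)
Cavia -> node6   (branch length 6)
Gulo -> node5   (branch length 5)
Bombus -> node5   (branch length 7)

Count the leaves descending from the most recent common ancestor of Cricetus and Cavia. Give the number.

The MRCA of Cricetus and Cavia is the node subtending (((Cercopithecus,Cricetus),(Meleagris,(Oncorhynchus,Fagus))),Cavia).
That clade contains 6 terminal taxa: Cavia, Cercopithecus, Cricetus, Fagus, Meleagris, Oncorhynchus.

6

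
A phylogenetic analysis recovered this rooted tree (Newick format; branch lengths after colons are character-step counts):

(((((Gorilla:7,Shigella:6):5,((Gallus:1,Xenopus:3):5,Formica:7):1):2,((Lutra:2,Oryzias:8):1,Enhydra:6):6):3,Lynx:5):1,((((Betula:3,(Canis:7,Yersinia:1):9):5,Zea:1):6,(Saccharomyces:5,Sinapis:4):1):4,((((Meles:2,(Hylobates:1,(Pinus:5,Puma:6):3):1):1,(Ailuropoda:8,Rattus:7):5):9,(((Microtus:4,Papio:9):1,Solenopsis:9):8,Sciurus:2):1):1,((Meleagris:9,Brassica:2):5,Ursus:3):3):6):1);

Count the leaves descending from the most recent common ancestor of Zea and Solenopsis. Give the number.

19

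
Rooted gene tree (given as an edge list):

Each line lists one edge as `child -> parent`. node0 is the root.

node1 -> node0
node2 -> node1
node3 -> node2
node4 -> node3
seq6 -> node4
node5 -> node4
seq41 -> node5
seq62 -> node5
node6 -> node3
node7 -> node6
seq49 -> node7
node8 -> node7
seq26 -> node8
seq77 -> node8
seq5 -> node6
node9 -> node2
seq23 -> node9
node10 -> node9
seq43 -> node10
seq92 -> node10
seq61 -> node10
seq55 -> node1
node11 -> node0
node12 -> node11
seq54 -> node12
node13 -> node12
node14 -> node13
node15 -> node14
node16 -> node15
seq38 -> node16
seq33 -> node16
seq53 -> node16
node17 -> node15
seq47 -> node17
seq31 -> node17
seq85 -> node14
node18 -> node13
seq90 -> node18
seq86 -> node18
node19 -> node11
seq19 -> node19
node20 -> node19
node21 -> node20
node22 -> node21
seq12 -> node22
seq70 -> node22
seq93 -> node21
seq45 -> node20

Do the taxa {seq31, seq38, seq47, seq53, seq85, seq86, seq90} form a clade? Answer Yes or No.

No

The MRCA of the listed taxa subtends ((((seq38,seq33,seq53),(seq47,seq31)),seq85),(seq90,seq86)).
That clade also contains seq33, which is not in the proposed group, so the group is not monophyletic.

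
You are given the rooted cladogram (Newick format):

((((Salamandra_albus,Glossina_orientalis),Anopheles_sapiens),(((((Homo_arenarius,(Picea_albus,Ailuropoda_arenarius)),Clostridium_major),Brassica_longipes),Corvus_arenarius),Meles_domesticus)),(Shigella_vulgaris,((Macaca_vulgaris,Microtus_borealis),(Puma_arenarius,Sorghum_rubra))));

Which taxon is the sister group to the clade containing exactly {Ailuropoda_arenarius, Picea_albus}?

The clade containing exactly {Ailuropoda_arenarius, Picea_albus} attaches to the tree at the node subtending (Homo_arenarius,(Picea_albus,Ailuropoda_arenarius)).
The other lineage descending from that same node — the sister group — is the single tip Homo_arenarius.

Homo_arenarius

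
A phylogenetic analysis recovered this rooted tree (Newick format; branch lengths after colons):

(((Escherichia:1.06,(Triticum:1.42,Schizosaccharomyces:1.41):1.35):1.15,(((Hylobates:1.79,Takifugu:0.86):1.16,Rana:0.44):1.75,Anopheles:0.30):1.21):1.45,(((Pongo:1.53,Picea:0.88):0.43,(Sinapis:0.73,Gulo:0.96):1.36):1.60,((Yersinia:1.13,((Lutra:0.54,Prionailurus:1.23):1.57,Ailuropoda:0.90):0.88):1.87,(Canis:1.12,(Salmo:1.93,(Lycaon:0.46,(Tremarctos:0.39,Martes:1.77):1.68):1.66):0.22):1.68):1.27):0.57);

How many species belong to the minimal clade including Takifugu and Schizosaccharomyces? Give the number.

7

The MRCA of Takifugu and Schizosaccharomyces is the node subtending ((Escherichia,(Triticum,Schizosaccharomyces)),(((Hylobates,Takifugu),Rana),Anopheles)).
That clade contains 7 terminal taxa: Anopheles, Escherichia, Hylobates, Rana, Schizosaccharomyces, Takifugu, Triticum.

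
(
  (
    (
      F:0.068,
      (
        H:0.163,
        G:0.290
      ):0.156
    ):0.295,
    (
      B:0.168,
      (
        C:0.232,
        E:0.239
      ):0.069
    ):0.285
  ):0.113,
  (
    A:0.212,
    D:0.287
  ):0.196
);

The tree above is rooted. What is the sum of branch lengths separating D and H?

1.210

The path runs D → … → MRCA → … → H; the MRCA is the root of the tree.
Branch lengths along that path: 0.287 + 0.196 + 0.113 + 0.295 + 0.156 + 0.163 = 1.210.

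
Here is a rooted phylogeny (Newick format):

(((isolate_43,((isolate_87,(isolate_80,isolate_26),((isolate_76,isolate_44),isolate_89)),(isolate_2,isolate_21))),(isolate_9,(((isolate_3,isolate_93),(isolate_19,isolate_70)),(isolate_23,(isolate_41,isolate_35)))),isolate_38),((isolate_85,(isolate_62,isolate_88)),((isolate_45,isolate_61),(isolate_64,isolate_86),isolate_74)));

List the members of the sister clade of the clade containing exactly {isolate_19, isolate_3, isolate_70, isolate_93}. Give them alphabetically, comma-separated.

The clade containing exactly {isolate_19, isolate_3, isolate_70, isolate_93} attaches to the tree at the node subtending (((isolate_3,isolate_93),(isolate_19,isolate_70)),(isolate_23,(isolate_41,isolate_35))).
The other lineage descending from that same node — the sister group — is (isolate_23,(isolate_41,isolate_35)); its 3 tips in alphabetical order are the answer.

isolate_23, isolate_35, isolate_41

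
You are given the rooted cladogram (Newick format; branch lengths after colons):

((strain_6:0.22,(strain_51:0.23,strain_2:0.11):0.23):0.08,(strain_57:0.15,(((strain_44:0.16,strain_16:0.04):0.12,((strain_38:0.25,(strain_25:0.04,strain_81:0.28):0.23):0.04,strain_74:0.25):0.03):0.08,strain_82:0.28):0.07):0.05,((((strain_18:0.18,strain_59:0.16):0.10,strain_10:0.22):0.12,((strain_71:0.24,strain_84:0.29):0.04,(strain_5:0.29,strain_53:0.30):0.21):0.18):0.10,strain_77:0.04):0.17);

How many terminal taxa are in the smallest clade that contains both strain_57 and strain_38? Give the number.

8

The MRCA of strain_57 and strain_38 is the node subtending (strain_57,(((strain_44,strain_16),((strain_38,(strain_25,strain_81)),strain_74)),strain_82)).
That clade contains 8 terminal taxa: strain_16, strain_25, strain_38, strain_44, strain_57, strain_74, strain_81, strain_82.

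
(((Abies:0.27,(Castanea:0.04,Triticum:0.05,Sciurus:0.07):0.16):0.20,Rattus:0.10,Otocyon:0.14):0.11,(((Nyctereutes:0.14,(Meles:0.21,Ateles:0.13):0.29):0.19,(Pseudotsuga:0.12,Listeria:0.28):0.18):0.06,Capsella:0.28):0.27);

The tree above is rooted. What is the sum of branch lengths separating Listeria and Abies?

1.37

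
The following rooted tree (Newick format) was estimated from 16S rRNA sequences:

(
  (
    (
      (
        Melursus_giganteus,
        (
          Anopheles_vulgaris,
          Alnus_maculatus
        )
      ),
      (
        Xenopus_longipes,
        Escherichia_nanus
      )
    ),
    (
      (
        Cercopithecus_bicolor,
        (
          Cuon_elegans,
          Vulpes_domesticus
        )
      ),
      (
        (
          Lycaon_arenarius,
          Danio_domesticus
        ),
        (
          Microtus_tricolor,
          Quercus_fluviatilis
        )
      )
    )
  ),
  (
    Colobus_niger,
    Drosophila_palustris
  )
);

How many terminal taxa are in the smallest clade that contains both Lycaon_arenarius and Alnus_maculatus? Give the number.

12

The MRCA of Lycaon_arenarius and Alnus_maculatus is the node subtending (((Melursus_giganteus,(Anopheles_vulgaris,Alnus_maculatus)),(Xenopus_longipes,Escherichia_nanus)),((Cercopithecus_bicolor,(Cuon_elegans,Vulpes_domesticus)),((Lycaon_arenarius,Danio_domesticus),(Microtus_tricolor,Quercus_fluviatilis)))).
That clade contains 12 terminal taxa: Alnus_maculatus, Anopheles_vulgaris, Cercopithecus_bicolor, Cuon_elegans, Danio_domesticus, Escherichia_nanus, Lycaon_arenarius, Melursus_giganteus, Microtus_tricolor, Quercus_fluviatilis, Vulpes_domesticus, Xenopus_longipes.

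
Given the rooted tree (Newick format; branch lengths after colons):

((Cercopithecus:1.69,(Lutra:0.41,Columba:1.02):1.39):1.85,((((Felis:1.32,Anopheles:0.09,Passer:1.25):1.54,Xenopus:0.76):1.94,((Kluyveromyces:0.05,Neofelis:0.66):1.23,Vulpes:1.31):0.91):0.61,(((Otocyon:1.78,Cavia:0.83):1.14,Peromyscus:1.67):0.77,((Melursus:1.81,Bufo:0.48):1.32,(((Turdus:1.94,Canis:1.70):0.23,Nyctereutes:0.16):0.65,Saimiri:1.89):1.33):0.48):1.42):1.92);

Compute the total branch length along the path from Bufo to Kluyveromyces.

The path runs Bufo → … → MRCA → … → Kluyveromyces; the MRCA is the node subtending ((((Felis,Anopheles,Passer),Xenopus),((Kluyveromyces,Neofelis),Vulpes)),(((Otocyon,Cavia),Peromyscus),((Melursus,Bufo),(((Turdus,Canis),Nyctereutes),Saimiri)))).
Branch lengths along that path: 0.48 + 1.32 + 0.48 + 1.42 + 0.61 + 0.91 + 1.23 + 0.05 = 6.50.

6.50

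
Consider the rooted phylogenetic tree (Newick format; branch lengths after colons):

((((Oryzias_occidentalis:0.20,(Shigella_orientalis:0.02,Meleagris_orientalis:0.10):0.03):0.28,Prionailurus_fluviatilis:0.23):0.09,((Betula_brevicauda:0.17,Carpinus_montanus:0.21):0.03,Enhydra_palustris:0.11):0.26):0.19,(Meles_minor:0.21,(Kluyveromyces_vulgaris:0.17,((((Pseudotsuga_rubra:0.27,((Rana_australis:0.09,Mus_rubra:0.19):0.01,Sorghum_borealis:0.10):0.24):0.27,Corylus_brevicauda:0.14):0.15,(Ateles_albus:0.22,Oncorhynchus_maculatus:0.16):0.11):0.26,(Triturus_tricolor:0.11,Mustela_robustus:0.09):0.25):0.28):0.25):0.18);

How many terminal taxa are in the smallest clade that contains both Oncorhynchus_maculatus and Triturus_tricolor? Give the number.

9

The MRCA of Oncorhynchus_maculatus and Triturus_tricolor is the node subtending ((((Pseudotsuga_rubra,((Rana_australis,Mus_rubra),Sorghum_borealis)),Corylus_brevicauda),(Ateles_albus,Oncorhynchus_maculatus)),(Triturus_tricolor,Mustela_robustus)).
That clade contains 9 terminal taxa: Ateles_albus, Corylus_brevicauda, Mus_rubra, Mustela_robustus, Oncorhynchus_maculatus, Pseudotsuga_rubra, Rana_australis, Sorghum_borealis, Triturus_tricolor.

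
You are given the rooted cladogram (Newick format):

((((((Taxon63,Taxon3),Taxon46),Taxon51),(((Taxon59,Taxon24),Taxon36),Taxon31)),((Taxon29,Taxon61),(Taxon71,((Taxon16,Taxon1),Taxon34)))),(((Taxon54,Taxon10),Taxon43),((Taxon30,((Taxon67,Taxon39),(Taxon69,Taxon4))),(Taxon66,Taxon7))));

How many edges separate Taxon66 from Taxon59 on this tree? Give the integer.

10

The MRCA of Taxon66 and Taxon59 is the root of the tree.
From Taxon66 up to that node: 4 branches. From Taxon59 up to the same node: 6 branches. Total: 4 + 6 = 10.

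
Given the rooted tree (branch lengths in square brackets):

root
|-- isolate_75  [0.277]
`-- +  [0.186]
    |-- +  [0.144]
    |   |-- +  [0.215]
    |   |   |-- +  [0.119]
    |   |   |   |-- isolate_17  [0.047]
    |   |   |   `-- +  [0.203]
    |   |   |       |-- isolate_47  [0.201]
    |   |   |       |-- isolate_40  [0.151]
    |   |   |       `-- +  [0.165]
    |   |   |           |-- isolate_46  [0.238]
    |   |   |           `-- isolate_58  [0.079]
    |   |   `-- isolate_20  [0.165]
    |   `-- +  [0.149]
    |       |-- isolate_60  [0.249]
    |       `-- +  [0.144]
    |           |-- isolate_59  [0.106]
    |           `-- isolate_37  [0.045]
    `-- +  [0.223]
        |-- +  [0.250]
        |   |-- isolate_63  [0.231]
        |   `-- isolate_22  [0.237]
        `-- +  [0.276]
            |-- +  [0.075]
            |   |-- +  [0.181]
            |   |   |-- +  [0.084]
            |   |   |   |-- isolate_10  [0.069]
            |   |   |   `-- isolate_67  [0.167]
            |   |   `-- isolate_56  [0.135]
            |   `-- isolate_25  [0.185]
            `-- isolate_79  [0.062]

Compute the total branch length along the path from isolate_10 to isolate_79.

The path runs isolate_10 → … → MRCA → … → isolate_79; the MRCA is the node subtending ((((isolate_10,isolate_67),isolate_56),isolate_25),isolate_79).
Branch lengths along that path: 0.069 + 0.084 + 0.181 + 0.075 + 0.062 = 0.471.

0.471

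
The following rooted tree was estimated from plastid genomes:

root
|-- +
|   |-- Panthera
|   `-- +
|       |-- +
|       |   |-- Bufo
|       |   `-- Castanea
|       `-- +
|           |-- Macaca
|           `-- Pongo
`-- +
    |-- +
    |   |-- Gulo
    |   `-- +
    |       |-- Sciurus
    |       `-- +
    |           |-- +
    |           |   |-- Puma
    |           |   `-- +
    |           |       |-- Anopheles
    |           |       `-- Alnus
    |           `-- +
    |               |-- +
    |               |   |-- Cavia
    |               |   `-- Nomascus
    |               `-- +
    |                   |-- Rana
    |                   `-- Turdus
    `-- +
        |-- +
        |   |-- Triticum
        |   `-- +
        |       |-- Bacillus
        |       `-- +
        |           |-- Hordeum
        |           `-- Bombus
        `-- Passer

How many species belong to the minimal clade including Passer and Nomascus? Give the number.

The MRCA of Passer and Nomascus is the node subtending ((Gulo,(Sciurus,((Puma,(Anopheles,Alnus)),((Cavia,Nomascus),(Rana,Turdus))))),((Triticum,(Bacillus,(Hordeum,Bombus))),Passer)).
That clade contains 14 terminal taxa: Alnus, Anopheles, Bacillus, Bombus, Cavia, Gulo, Hordeum, Nomascus, Passer, Puma, Rana, Sciurus, Triticum, Turdus.

14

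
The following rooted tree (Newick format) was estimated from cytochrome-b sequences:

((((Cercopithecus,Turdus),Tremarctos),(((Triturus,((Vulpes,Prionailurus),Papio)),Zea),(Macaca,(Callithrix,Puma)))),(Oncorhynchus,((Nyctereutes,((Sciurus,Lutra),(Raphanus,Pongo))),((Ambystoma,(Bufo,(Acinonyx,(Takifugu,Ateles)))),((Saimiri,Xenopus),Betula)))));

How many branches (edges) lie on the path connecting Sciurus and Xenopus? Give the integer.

The MRCA of Sciurus and Xenopus is the node subtending ((Nyctereutes,((Sciurus,Lutra),(Raphanus,Pongo))),((Ambystoma,(Bufo,(Acinonyx,(Takifugu,Ateles)))),((Saimiri,Xenopus),Betula))).
From Sciurus up to that node: 4 branches. From Xenopus up to the same node: 4 branches. Total: 4 + 4 = 8.

8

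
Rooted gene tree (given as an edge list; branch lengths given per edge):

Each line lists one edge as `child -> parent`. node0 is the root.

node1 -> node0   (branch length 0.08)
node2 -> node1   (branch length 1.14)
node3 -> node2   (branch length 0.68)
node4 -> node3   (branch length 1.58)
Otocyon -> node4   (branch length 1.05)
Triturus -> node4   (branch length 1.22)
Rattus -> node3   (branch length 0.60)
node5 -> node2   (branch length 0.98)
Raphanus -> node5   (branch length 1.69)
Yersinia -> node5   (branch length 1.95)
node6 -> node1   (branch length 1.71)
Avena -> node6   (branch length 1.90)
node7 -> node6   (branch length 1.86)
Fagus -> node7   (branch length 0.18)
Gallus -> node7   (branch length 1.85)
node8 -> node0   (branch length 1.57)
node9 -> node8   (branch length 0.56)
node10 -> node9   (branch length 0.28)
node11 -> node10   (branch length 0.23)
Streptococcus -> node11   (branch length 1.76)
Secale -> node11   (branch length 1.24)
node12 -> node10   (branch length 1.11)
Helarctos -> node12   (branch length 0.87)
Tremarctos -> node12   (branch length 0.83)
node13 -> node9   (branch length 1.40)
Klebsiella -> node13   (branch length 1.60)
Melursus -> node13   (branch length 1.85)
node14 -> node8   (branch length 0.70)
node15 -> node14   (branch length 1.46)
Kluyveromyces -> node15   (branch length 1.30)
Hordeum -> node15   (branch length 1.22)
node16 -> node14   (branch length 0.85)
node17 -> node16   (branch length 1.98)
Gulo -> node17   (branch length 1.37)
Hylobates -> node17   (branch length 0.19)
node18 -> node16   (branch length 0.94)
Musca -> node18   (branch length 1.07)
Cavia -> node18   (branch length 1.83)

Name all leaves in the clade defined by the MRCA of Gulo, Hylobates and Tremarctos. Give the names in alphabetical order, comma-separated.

Cavia, Gulo, Helarctos, Hordeum, Hylobates, Klebsiella, Kluyveromyces, Melursus, Musca, Secale, Streptococcus, Tremarctos

Tracing Gulo: it sits inside (Gulo,Hylobates).
Tracing Hylobates: it sits inside (Gulo,Hylobates).
Tracing Tremarctos: it sits inside (Helarctos,Tremarctos).
The smallest clade enclosing all 3 is ((((Streptococcus,Secale),(Helarctos,Tremarctos)),(Klebsiella,Melursus)),((Kluyveromyces,Hordeum),((Gulo,Hylobates),(Musca,Cavia)))); the answer is its 12 terminal taxa in alphabetical order.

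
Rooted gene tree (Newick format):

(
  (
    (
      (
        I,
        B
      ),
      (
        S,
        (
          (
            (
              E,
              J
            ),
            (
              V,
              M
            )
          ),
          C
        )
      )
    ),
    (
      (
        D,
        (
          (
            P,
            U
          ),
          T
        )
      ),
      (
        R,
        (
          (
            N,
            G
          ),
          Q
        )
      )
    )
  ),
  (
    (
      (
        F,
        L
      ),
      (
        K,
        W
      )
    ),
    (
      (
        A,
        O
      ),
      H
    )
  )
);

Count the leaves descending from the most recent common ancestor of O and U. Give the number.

23

The MRCA of O and U is the root, so the clade is the entire tree.
That clade contains 23 terminal taxa: A, B, C, D, E, F, G, H, I, J, K, L, M, N, O, P, Q, R, S, T, U, V, W.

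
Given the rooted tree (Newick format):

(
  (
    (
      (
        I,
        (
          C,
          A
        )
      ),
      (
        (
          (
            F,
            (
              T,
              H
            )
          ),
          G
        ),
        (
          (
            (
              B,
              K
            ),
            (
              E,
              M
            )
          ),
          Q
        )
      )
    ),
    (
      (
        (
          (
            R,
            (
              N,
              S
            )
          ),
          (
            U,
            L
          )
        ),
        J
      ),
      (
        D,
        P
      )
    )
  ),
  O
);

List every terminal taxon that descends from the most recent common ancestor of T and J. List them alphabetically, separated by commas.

A, B, C, D, E, F, G, H, I, J, K, L, M, N, P, Q, R, S, T, U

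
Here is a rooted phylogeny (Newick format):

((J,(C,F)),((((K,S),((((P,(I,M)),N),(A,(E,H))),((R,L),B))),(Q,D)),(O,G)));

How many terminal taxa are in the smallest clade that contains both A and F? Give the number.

19

The MRCA of A and F is the root, so the clade is the entire tree.
That clade contains 19 terminal taxa: A, B, C, D, E, F, G, H, I, J, K, L, M, N, O, P, Q, R, S.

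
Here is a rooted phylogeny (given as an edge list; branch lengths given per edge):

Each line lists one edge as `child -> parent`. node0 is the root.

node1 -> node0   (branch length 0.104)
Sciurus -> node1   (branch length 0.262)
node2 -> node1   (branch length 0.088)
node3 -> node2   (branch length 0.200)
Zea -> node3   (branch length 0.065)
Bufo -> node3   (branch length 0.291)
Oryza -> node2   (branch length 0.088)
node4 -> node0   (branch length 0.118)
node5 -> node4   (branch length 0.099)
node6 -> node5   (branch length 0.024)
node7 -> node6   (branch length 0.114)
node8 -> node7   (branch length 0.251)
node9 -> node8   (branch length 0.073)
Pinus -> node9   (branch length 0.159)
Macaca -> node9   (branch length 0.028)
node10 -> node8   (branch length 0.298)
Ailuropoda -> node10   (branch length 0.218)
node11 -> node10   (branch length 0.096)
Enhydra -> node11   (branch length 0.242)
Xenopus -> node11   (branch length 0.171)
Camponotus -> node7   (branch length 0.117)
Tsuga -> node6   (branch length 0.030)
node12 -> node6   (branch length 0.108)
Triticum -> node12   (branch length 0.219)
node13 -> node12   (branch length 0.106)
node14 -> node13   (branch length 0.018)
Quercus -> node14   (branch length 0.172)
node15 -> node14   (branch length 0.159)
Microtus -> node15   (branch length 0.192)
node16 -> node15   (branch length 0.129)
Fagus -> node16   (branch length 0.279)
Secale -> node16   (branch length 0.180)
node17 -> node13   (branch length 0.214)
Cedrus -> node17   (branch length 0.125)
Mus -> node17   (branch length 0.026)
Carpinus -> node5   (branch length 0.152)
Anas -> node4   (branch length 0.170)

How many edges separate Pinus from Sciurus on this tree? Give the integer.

The MRCA of Pinus and Sciurus is the root of the tree.
From Pinus up to that node: 7 branches. From Sciurus up to the same node: 2 branches. Total: 7 + 2 = 9.

9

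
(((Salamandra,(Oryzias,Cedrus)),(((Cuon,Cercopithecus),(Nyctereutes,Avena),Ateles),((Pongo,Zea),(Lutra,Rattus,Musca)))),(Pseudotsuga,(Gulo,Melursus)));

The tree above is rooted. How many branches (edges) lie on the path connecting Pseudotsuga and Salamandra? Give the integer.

5

The MRCA of Pseudotsuga and Salamandra is the root of the tree.
From Pseudotsuga up to that node: 2 branches. From Salamandra up to the same node: 3 branches. Total: 2 + 3 = 5.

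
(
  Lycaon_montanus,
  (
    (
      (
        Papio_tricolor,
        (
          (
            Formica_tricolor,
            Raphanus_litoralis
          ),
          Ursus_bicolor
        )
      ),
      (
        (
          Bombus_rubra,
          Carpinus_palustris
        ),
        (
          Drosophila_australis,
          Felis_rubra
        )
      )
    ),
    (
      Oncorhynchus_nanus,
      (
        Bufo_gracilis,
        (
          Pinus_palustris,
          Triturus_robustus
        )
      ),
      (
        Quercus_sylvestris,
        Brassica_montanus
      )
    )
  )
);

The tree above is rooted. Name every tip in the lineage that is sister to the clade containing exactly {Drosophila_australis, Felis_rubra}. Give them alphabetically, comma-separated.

The clade containing exactly {Drosophila_australis, Felis_rubra} attaches to the tree at the node subtending ((Bombus_rubra,Carpinus_palustris),(Drosophila_australis,Felis_rubra)).
The other lineage descending from that same node — the sister group — is (Bombus_rubra,Carpinus_palustris); its 2 tips in alphabetical order are the answer.

Bombus_rubra, Carpinus_palustris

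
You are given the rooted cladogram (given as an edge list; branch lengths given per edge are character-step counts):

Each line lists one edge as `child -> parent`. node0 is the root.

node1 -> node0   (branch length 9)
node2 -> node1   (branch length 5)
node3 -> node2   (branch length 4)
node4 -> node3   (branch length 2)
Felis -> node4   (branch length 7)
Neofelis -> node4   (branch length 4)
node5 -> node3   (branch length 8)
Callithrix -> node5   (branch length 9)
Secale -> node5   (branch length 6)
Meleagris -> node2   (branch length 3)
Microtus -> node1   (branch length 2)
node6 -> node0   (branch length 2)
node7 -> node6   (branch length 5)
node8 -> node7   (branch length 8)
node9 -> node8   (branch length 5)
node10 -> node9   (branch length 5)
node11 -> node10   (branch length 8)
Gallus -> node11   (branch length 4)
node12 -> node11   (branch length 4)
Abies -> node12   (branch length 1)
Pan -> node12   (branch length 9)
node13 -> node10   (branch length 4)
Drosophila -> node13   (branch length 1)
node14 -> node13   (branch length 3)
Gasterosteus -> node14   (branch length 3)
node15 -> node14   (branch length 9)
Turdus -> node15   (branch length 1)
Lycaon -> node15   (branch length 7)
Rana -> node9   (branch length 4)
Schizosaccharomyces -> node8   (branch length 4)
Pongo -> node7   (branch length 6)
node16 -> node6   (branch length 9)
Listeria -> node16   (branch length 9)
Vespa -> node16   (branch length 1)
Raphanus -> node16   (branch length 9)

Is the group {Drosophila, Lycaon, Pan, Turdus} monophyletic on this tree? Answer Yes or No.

The MRCA of the listed taxa subtends ((Gallus,(Abies,Pan)),(Drosophila,(Gasterosteus,(Turdus,Lycaon)))).
That clade also contains Abies, Gallus, Gasterosteus, which are not in the proposed group, so the group is not monophyletic.

No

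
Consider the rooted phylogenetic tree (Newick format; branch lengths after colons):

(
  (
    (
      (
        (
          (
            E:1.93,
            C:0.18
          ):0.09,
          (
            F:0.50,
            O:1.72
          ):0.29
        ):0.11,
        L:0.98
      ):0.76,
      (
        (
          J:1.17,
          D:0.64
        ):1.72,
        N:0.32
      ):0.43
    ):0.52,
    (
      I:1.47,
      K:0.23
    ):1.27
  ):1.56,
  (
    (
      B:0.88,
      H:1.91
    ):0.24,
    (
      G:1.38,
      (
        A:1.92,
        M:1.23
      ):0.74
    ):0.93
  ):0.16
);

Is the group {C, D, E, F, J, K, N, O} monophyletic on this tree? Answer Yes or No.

The MRCA of the listed taxa subtends (((((E,C),(F,O)),L),((J,D),N)),(I,K)).
That clade also contains I, L, which are not in the proposed group, so the group is not monophyletic.

No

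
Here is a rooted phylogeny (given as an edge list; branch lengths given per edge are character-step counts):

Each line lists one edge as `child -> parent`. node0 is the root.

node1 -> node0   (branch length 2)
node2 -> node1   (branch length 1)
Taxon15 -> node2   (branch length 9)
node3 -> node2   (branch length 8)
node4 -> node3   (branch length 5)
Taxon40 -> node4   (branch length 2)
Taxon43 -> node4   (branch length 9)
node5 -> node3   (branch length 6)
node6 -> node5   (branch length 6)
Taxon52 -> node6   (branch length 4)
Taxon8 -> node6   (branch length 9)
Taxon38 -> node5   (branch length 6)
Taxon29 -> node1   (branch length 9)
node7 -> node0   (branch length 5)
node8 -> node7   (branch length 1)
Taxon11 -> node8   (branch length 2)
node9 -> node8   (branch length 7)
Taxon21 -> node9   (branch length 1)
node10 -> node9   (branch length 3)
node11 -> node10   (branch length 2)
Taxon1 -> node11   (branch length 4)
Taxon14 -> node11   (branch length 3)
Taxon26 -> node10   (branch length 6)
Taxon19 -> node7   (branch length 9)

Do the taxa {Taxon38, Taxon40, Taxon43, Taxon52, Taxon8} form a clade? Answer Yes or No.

The most recent common ancestor of these taxa subtends ((Taxon40,Taxon43),((Taxon52,Taxon8),Taxon38)).
That clade has exactly 5 tips — every listed taxon and nothing else — so the group is monophyletic.

Yes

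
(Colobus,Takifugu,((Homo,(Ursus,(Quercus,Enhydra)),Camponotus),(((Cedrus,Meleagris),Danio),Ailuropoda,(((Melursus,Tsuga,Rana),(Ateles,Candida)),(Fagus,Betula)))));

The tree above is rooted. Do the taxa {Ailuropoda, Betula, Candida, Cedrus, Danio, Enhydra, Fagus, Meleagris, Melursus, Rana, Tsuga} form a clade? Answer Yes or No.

No

The MRCA of the listed taxa subtends ((Homo,(Ursus,(Quercus,Enhydra)),Camponotus),(((Cedrus,Meleagris),Danio),Ailuropoda,(((Melursus,Tsuga,Rana),(Ateles,Candida)),(Fagus,Betula)))).
That clade also contains Ateles, Camponotus, Homo, Quercus, Ursus, which are not in the proposed group, so the group is not monophyletic.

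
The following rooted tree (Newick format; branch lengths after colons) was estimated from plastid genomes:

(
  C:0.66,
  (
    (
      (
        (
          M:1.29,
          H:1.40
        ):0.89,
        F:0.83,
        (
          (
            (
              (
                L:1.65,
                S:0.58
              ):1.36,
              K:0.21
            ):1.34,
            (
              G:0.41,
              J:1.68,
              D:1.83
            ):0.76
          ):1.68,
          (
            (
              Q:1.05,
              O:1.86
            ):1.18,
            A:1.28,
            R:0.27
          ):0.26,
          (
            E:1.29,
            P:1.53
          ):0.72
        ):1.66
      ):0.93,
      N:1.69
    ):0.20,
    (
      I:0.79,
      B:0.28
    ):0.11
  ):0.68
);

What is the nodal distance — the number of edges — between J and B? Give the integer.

8

The MRCA of J and B is the node subtending ((((M,H),F,((((L,S),K),(G,J,D)),((Q,O),A,R),(E,P))),N),(I,B)).
From J up to that node: 6 branches. From B up to the same node: 2 branches. Total: 6 + 2 = 8.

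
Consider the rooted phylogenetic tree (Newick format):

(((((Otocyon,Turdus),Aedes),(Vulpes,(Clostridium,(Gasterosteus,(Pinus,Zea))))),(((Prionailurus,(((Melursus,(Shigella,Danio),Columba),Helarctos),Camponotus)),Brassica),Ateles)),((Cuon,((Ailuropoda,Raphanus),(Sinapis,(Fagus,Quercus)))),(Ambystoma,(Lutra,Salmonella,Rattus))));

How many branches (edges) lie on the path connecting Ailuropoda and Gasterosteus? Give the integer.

The MRCA of Ailuropoda and Gasterosteus is the root of the tree.
From Ailuropoda up to that node: 5 branches. From Gasterosteus up to the same node: 6 branches. Total: 5 + 6 = 11.

11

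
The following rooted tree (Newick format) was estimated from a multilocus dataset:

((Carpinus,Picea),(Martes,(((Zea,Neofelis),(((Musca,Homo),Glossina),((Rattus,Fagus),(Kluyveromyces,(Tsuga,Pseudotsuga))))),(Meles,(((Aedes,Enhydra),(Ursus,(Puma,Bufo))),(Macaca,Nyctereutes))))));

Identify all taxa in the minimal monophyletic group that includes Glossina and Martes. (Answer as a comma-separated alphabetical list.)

Tracing Glossina: it sits inside ((Musca,Homo),Glossina).
Tracing Martes: it sits inside (Martes,(((Zea,Neofelis),(((Musca,Homo),Glossina),((Rattus,Fagus),(Kluyveromyces,(Tsuga,Pseudotsuga))))),(Meles,(((Aedes,Enhydra),(Ursus,(Puma,Bufo))),(Macaca,Nyctereutes))))).
The smallest clade enclosing both is (Martes,(((Zea,Neofelis),(((Musca,Homo),Glossina),((Rattus,Fagus),(Kluyveromyces,(Tsuga,Pseudotsuga))))),(Meles,(((Aedes,Enhydra),(Ursus,(Puma,Bufo))),(Macaca,Nyctereutes))))); the answer is its 19 terminal taxa in alphabetical order.

Aedes, Bufo, Enhydra, Fagus, Glossina, Homo, Kluyveromyces, Macaca, Martes, Meles, Musca, Neofelis, Nyctereutes, Pseudotsuga, Puma, Rattus, Tsuga, Ursus, Zea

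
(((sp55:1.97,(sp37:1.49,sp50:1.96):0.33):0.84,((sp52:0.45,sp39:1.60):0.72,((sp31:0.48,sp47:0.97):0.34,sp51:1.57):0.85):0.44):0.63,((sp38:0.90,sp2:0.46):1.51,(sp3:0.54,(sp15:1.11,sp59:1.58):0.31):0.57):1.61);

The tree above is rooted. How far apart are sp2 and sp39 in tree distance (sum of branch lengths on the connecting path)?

The path runs sp2 → … → MRCA → … → sp39; the MRCA is the root of the tree.
Branch lengths along that path: 0.46 + 1.51 + 1.61 + 0.63 + 0.44 + 0.72 + 1.60 = 6.97.

6.97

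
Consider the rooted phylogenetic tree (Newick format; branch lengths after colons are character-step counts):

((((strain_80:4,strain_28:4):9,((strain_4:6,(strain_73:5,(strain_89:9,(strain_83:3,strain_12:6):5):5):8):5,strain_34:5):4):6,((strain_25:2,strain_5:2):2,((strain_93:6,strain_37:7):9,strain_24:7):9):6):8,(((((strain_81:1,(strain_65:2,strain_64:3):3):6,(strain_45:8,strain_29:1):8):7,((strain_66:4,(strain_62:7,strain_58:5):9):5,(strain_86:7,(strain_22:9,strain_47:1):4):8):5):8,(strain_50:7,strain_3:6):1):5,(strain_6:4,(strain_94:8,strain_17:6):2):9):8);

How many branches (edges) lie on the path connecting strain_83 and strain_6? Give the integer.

The MRCA of strain_83 and strain_6 is the root of the tree.
From strain_83 up to that node: 8 branches. From strain_6 up to the same node: 3 branches. Total: 8 + 3 = 11.

11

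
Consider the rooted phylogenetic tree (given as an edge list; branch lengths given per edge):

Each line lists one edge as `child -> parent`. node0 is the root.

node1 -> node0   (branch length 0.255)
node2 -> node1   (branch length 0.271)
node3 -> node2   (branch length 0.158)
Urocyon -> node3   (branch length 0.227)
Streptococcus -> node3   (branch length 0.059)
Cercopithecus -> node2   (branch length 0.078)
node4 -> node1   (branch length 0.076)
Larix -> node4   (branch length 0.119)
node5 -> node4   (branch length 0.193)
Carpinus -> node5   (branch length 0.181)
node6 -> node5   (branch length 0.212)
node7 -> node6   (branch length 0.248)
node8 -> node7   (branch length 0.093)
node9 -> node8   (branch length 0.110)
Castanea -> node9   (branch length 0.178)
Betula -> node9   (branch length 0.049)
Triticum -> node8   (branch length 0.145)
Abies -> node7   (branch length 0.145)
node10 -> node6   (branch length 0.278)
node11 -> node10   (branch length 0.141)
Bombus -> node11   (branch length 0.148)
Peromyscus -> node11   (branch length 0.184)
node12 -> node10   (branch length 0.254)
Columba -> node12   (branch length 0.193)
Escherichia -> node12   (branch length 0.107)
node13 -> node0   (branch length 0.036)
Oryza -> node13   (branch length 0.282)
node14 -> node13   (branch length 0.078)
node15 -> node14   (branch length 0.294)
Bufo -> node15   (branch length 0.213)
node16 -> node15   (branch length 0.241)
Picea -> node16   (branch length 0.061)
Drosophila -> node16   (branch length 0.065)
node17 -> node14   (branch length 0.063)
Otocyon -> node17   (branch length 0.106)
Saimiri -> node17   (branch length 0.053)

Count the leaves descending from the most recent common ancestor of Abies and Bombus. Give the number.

The MRCA of Abies and Bombus is the node subtending ((((Castanea,Betula),Triticum),Abies),((Bombus,Peromyscus),(Columba,Escherichia))).
That clade contains 8 terminal taxa: Abies, Betula, Bombus, Castanea, Columba, Escherichia, Peromyscus, Triticum.

8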